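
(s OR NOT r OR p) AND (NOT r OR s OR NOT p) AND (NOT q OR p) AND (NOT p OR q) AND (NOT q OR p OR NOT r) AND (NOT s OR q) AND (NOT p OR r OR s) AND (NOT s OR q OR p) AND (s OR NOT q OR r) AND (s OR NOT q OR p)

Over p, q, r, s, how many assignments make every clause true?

There are 2^4 = 16 truth assignments over (p, q, r, s).
Check each against the 10 clauses (columns in the order p, q, r, s):
  F F F F  ✓ satisfies all
  F F F T  ✗ fails (NOT s OR q)
  F F T F  ✗ fails (s OR NOT r OR p)
  F F T T  ✗ fails (NOT s OR q)
  F T F F  ✗ fails (NOT q OR p)
  F T F T  ✗ fails (NOT q OR p)
  F T T F  ✗ fails (s OR NOT r OR p)
  F T T T  ✗ fails (NOT q OR p)
  T F F F  ✗ fails (NOT p OR q)
  T F F T  ✗ fails (NOT p OR q)
  T F T F  ✗ fails (NOT r OR s OR NOT p)
  T F T T  ✗ fails (NOT p OR q)
  T T F F  ✗ fails (NOT p OR r OR s)
  T T F T  ✓ satisfies all
  T T T F  ✗ fails (NOT r OR s OR NOT p)
  T T T T  ✓ satisfies all
3 of the 16 rows are models.

3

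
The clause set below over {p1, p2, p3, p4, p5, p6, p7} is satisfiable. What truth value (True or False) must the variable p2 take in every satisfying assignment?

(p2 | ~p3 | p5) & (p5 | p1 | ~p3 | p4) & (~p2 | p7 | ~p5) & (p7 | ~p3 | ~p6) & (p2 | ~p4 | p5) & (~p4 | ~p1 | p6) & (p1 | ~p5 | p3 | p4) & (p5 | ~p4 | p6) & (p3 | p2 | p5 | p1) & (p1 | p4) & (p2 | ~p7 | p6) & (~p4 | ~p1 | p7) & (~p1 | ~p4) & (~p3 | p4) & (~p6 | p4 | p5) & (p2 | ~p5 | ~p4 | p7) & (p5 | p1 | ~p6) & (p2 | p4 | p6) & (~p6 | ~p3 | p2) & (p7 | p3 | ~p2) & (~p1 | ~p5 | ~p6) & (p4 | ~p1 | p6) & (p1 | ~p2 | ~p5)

Suppose p2 = 1.
Try p7 = 1.
Try p1 = 1.
(~p4) alone gives p4 = 0.
(~p3) alone gives p3 = 0.
(p6) alone gives p6 = 1.
(p5) alone gives p5 = 1.
But (~p5) is also a unit clause — contradiction.
Backtrack on p1: now try p1 = 0.
(p4) alone gives p4 = 1.
(~p5) alone gives p5 = 0.
(p6) alone gives p6 = 1.
But (~p6) is also a unit clause — contradiction.
Both values of p1 lead to a conflict.
Backtrack on p7: now try p7 = 0.
(~p5) alone gives p5 = 0.
(p3) alone gives p3 = 1.
(~p6) alone gives p6 = 0.
(~p4) alone gives p4 = 0.
But (p4) is also a unit clause — contradiction.
Both values of p7 lead to a conflict.
So every satisfying assignment has p2 = False.

False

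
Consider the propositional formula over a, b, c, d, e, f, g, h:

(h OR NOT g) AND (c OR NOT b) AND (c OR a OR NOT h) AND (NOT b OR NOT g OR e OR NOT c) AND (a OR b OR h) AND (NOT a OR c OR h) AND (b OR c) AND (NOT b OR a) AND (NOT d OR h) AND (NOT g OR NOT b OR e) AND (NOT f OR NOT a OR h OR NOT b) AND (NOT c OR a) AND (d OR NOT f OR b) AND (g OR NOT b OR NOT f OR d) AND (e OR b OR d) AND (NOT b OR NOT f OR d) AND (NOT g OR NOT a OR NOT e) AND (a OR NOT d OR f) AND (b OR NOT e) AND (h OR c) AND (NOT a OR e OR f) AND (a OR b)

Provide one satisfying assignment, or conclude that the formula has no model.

Try h = true.
Try c = true.
Unit clause (a) forces a = true.
Try g = false.
Try b = true.
Try f = false.
Unit clause (e) forces e = true.
Every clause is now satisfied; d is unconstrained.

a=true,  b=true,  c=true,  d=false,  e=true,  f=false,  g=false,  h=true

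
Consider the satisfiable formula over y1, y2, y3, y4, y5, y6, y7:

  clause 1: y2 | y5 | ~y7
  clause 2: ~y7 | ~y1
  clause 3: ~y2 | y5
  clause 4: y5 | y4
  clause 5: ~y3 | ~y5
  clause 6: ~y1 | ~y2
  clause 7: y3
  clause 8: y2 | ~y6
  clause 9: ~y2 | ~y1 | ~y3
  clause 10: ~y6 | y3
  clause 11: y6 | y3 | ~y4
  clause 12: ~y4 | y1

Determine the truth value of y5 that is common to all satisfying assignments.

False

Suppose y5 = 1.
The clause (~y3) is unit, so y3 = 0.
But (y3) is also a unit clause — contradiction.
So every satisfying assignment has y5 = False.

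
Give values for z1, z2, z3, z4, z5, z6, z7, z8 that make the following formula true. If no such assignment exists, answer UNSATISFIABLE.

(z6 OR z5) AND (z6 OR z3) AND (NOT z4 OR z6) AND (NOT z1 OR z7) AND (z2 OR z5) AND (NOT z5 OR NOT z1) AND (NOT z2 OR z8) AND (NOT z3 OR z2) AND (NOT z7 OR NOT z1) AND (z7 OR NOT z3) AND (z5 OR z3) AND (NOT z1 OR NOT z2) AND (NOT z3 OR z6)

Branch on z6: set z6 = true.
Branch on z1: set z1 = false.
Branch on z2: set z2 = false.
From the singleton clause (z5), z5 = true.
From the singleton clause (NOT z3), z3 = false.
No clause remains; z4, z7, z8 are free.

z1 ↦ false, z2 ↦ false, z3 ↦ false, z4 ↦ false, z5 ↦ true, z6 ↦ true, z7 ↦ true, z8 ↦ false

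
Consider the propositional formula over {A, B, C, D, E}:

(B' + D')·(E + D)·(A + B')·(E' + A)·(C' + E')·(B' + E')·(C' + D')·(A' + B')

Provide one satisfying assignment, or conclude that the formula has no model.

Suppose B = 0.
Suppose E = 1.
The clause (A) is unit, so A = 1.
The clause (C') is unit, so C = 0.
No clause remains; D is free.

A=1, B=0, C=0, D=1, E=1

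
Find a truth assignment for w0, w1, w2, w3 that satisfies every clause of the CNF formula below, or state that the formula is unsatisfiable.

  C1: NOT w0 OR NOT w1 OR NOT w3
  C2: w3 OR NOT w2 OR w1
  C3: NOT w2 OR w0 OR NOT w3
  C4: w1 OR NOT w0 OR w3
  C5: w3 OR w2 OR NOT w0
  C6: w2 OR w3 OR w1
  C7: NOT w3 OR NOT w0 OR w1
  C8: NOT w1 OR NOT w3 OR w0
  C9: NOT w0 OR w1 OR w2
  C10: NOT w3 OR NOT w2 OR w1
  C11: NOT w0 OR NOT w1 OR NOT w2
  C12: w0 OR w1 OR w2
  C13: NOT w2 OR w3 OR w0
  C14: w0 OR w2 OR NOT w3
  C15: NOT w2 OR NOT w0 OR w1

w0=false, w1=true, w2=false, w3=false

Try w0 = false.
Try w2 = false.
The clause (w1) is unit, so w1 = true.
The clause (NOT w3) is unit, so w3 = false.
All clauses are satisfied.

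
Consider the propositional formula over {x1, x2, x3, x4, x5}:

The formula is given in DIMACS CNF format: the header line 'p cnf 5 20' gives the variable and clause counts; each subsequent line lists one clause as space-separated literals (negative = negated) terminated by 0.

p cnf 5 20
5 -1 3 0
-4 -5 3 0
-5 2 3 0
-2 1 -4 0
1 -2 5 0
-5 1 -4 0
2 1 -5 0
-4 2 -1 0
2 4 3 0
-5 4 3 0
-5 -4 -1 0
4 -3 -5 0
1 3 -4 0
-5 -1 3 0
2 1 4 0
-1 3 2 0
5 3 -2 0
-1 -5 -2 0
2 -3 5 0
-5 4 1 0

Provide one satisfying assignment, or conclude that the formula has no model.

x1=True, x2=True, x3=True, x4=True, x5=False

Branch on x5: set x5 = False.
Branch on x1: set x1 = True.
(x3) alone gives x3 = True.
(x2) alone gives x2 = True.
Every clause is now satisfied; x4 is unconstrained.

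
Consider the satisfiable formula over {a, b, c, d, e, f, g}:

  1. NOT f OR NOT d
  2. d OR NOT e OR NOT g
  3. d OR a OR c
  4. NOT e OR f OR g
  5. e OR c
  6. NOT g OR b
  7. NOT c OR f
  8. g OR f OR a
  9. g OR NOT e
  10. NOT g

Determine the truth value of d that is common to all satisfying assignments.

False

Suppose d = true.
From the singleton clause (NOT f), f = false.
From the singleton clause (NOT c), c = false.
From the singleton clause (e), e = true.
From the singleton clause (g), g = true.
That conflicts with the unit clause (NOT g).
So every satisfying assignment has d = False.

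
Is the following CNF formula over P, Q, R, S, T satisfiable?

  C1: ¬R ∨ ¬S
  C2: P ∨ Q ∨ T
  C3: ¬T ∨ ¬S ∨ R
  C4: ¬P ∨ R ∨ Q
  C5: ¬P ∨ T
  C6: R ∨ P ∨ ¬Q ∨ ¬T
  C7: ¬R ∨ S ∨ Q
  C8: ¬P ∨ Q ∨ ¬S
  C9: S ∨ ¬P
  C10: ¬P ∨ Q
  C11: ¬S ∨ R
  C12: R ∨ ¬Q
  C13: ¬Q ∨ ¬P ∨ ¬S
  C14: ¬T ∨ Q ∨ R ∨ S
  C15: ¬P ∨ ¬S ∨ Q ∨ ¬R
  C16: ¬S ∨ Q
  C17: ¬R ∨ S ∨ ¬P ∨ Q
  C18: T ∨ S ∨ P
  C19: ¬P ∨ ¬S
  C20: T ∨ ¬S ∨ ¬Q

Case R = True:
Unit clause (¬S) forces S = False.
Unit clause (Q) forces Q = True.
Unit clause (¬P) forces P = False.
Unit clause (T) forces T = True.
Every clause now holds.
A satisfying assignment: P=False; Q=True; R=True; S=False; T=True.

Yes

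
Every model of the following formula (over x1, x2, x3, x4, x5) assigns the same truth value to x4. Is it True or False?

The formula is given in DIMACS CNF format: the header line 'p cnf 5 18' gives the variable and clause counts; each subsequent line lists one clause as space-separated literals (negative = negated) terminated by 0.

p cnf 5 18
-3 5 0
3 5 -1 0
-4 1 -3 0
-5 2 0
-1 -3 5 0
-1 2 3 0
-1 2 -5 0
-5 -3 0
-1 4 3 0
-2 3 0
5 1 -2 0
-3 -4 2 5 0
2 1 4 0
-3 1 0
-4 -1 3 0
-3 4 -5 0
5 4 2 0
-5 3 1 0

True

Suppose x4 = False.
Suppose x3 = False.
The clause (¬x1) is unit, so x1 = False.
The clause (¬x2) is unit, so x2 = False.
But (x2) is also a unit clause — contradiction.
That branch fails; take x3 = True instead.
The clause (x5) is unit, so x5 = True.
But (¬x5) is also a unit clause — contradiction.
Both values of x3 lead to a conflict.
So every satisfying assignment has x4 = True.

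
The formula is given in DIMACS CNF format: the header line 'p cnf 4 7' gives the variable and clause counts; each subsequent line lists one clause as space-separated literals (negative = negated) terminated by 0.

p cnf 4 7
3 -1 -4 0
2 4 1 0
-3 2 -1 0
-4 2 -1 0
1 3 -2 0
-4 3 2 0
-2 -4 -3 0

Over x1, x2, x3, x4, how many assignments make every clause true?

There are 2^4 = 16 truth assignments over (x1, x2, x3, x4).
Check each against the 7 clauses (columns in the order x1, x2, x3, x4):
  F F F F  ✗ fails (x2 ∨ x4 ∨ x1)
  F F F T  ✗ fails (¬x4 ∨ x3 ∨ x2)
  F F T F  ✗ fails (x2 ∨ x4 ∨ x1)
  F F T T  ✓ satisfies all
  F T F F  ✗ fails (x1 ∨ x3 ∨ ¬x2)
  F T F T  ✗ fails (x1 ∨ x3 ∨ ¬x2)
  F T T F  ✓ satisfies all
  F T T T  ✗ fails (¬x2 ∨ ¬x4 ∨ ¬x3)
  T F F F  ✓ satisfies all
  T F F T  ✗ fails (x3 ∨ ¬x1 ∨ ¬x4)
  T F T F  ✗ fails (¬x3 ∨ x2 ∨ ¬x1)
  T F T T  ✗ fails (¬x3 ∨ x2 ∨ ¬x1)
  T T F F  ✓ satisfies all
  T T F T  ✗ fails (x3 ∨ ¬x1 ∨ ¬x4)
  T T T F  ✓ satisfies all
  T T T T  ✗ fails (¬x2 ∨ ¬x4 ∨ ¬x3)
5 of the 16 rows are models.

5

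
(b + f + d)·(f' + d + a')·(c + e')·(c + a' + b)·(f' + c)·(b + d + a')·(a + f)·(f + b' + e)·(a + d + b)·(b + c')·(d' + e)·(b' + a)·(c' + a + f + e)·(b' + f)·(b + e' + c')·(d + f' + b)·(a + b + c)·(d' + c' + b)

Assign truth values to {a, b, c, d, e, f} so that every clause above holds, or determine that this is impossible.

a ↦ 1, b ↦ 1, c ↦ 1, d ↦ 1, e ↦ 1, f ↦ 1

Suppose c = 1.
(b) alone gives b = 1.
(a) alone gives a = 1.
(f) alone gives f = 1.
(d) alone gives d = 1.
(e) alone gives e = 1.
This assignment satisfies each clause.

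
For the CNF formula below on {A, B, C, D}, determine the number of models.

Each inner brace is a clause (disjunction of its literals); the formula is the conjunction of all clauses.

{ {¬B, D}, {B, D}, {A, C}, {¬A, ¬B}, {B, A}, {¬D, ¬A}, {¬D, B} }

There are 2^4 = 16 truth assignments over (A, B, C, D).
Split on D. With D = True, the clauses containing D are satisfied and ¬D drops from the rest; 1 of the 2^3 = 8 assignments to the other variables satisfy what remains.
With D = False, by the same count on the reduced clause set, 0 assignments work.
(One model: A=F, B=T, C=T, D=T.)
Total: 1 + 0 = 1.

1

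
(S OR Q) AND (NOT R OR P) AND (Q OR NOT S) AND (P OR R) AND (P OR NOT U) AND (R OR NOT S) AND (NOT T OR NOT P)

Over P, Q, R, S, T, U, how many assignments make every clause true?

There are 2^6 = 64 truth assignments over (P, Q, R, S, T, U).
Split on P. With P = true, the clauses containing P are satisfied and NOT P drops from the rest; 6 of the 2^5 = 32 assignments to the other variables satisfy what remains.
With P = false, by the same count on the reduced clause set, 0 assignments work.
(One model: P=T, Q=T, R=F, S=F, T=F, U=F.)
Total: 6 + 0 = 6.

6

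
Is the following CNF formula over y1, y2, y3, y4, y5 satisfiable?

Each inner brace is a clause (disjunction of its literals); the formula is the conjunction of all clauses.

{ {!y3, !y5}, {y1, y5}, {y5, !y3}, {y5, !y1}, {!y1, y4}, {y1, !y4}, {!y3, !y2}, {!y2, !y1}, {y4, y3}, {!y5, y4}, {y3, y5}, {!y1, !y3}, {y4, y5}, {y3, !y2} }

Yes, satisfiable

Branch on y3: set y3 = false.
From the singleton clause (y4), y4 = true.
From the singleton clause (y1), y1 = true.
From the singleton clause (y5), y5 = true.
From the singleton clause (!y2), y2 = false.
Every clause now holds.
A satisfying assignment: y1: true,  y2: false,  y3: false,  y4: true,  y5: true.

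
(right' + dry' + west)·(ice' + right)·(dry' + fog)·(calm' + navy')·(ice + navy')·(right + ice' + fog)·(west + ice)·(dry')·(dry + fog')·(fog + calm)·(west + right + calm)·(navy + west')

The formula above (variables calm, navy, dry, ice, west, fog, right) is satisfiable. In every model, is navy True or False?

Suppose navy = 1.
Unit clause (calm') forces calm = 0.
Unit clause (ice) forces ice = 1.
Unit clause (right) forces right = 1.
Unit clause (dry') forces dry = 0.
Unit clause (fog') forces fog = 0.
But (fog) is also a unit clause — contradiction.
So every satisfying assignment has navy = False.

False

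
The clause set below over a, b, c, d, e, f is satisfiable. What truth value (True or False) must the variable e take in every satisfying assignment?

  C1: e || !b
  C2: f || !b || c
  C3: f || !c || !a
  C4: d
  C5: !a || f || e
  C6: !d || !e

False

Suppose e = true.
(d) alone gives d = true.
That conflicts with the unit clause (!d).
So every satisfying assignment has e = False.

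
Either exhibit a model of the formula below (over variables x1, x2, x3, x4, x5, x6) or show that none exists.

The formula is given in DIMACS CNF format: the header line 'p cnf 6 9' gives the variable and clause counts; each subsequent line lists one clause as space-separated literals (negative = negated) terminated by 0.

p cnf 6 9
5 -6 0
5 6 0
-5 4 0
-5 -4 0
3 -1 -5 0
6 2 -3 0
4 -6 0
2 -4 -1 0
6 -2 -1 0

Try x5 = True.
(x4) alone gives x4 = True.
But (¬x4) is also a unit clause — contradiction.
That branch fails; take x5 = False instead.
(¬x6) alone gives x6 = False.
But (x6) is also a unit clause — contradiction.
Both values of x5 lead to a conflict.

UNSATISFIABLE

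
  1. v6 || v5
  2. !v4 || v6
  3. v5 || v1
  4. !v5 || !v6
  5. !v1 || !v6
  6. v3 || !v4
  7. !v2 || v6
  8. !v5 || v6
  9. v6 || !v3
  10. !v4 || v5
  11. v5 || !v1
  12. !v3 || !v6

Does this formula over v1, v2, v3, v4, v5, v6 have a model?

Case v6 = true:
From the singleton clause (!v5), v5 = false.
From the singleton clause (v1), v1 = true.
Now (!v1) is unsatisfied and unit — conflict.
Undo v6 and try v6 = false.
From the singleton clause (v5), v5 = true.
Now (!v5) is unsatisfied and unit — conflict.
Neither v6 = true nor v6 = false works.
No assignment satisfies every clause.

No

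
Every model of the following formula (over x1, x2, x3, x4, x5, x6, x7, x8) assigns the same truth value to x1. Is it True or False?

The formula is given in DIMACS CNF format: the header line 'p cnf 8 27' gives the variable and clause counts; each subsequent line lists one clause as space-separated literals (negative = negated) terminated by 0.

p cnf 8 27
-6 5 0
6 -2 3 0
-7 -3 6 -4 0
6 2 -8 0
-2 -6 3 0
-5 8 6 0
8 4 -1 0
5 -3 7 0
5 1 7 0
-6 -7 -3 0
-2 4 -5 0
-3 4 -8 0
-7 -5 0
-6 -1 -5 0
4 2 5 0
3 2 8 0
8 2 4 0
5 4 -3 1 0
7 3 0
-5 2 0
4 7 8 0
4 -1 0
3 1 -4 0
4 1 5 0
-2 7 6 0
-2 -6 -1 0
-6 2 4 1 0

Suppose x1 = True.
(x4) alone gives x4 = True.
Case x6 = False:
Case x2 = False:
(¬x8) alone gives x8 = False.
(¬x5) alone gives x5 = False.
(x3) alone gives x3 = True.
(¬x7) alone gives x7 = False.
But (x7) is also a unit clause — contradiction.
Undo x2 and try x2 = True.
(x3) alone gives x3 = True.
(¬x7) alone gives x7 = False.
But (x7) is also a unit clause — contradiction.
Either choice for x2 ends in contradiction.
Undo x6 and try x6 = True.
(x5) alone gives x5 = True.
But (¬x5) is also a unit clause — contradiction.
Either choice for x6 ends in contradiction.
So every satisfying assignment has x1 = False.

False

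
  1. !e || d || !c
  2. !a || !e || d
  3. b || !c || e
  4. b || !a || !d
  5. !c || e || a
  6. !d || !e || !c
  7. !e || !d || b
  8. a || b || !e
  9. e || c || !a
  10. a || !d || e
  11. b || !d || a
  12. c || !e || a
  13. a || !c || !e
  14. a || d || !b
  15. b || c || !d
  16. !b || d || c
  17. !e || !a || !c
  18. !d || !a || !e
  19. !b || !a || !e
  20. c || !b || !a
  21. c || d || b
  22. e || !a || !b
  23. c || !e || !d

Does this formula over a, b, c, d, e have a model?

No, unsatisfiable

Try e = false.
Try b = true.
Unit clause (!a) forces a = false.
Unit clause (!c) forces c = false.
Unit clause (!d) forces d = false.
Now (d) is unsatisfied and unit — conflict.
So b must be the other value — set b = false.
Unit clause (!c) forces c = false.
Unit clause (!a) forces a = false.
Unit clause (!d) forces d = false.
Now (d) is unsatisfied and unit — conflict.
Both values of b lead to a conflict.
So e must be the other value — set e = true.
Try d = true.
Unit clause (!c) forces c = false.
Now (c) is unsatisfied and unit — conflict.
So d must be the other value — set d = false.
Unit clause (!c) forces c = false.
Unit clause (!a) forces a = false.
Now (a) is unsatisfied and unit — conflict.
Both values of d lead to a conflict.
Both values of e lead to a conflict.
No assignment satisfies every clause.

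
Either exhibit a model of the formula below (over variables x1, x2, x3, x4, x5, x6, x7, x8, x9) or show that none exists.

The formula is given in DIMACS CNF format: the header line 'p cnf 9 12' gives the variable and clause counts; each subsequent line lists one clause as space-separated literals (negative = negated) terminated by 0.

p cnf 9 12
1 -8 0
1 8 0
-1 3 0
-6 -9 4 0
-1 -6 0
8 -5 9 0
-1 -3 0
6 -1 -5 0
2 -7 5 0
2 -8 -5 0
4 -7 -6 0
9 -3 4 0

Branch on x1: set x1 = True.
(x3) alone gives x3 = True.
Now (¬x3) is unsatisfied and unit — conflict.
Undo x1 and try x1 = False.
(¬x8) alone gives x8 = False.
Now (x8) is unsatisfied and unit — conflict.
Neither x1 = True nor x1 = False works.

UNSATISFIABLE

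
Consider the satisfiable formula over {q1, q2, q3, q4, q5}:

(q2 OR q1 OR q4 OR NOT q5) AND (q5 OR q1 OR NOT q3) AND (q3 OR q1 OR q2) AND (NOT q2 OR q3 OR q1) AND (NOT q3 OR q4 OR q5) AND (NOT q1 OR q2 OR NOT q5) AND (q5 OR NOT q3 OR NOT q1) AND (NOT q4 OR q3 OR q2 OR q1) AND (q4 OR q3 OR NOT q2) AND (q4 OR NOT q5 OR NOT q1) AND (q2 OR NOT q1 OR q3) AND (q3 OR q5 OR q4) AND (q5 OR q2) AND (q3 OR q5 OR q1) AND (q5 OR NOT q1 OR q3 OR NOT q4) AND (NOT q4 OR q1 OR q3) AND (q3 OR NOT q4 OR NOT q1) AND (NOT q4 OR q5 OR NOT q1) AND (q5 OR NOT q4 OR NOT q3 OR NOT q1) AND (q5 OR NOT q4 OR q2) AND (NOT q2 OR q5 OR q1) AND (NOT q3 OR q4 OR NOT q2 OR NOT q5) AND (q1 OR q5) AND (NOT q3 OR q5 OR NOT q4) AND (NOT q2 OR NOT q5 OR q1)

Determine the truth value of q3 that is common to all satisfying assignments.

True

Suppose q3 = false.
Suppose q1 = true.
Unit clause (q2) forces q2 = true.
Unit clause (q4) forces q4 = true.
Now (NOT q4) is unsatisfied and unit — conflict.
Undo q1 and try q1 = false.
Unit clause (q2) forces q2 = true.
Now (NOT q2) is unsatisfied and unit — conflict.
Both values of q1 lead to a conflict.
So every satisfying assignment has q3 = True.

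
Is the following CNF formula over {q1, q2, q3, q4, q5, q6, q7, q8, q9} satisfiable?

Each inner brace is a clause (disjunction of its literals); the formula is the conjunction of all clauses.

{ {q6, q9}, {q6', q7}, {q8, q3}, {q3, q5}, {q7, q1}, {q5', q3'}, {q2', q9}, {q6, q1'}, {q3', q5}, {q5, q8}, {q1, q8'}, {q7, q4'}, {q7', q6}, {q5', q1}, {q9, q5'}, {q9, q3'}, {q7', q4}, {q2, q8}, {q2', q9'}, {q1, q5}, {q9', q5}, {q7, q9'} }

Case q6 = 1:
From the singleton clause (q7), q7 = 1.
From the singleton clause (q4), q4 = 1.
Case q8 = 1:
From the singleton clause (q1), q1 = 1.
Case q3 = 0:
From the singleton clause (q5), q5 = 1.
From the singleton clause (q9), q9 = 1.
From the singleton clause (q2'), q2 = 0.
Every clause now holds.
A satisfying assignment: q1=1,  q2=0,  q3=0,  q4=1,  q5=1,  q6=1,  q7=1,  q8=1,  q9=1.

Yes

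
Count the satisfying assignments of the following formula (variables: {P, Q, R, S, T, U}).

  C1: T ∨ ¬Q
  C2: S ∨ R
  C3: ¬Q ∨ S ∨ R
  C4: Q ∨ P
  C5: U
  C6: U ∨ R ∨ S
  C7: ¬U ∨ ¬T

3

There are 2^6 = 64 truth assignments over (P, Q, R, S, T, U).
Split on P. With P = True, the clauses containing P are satisfied and ¬P drops from the rest; 3 of the 2^5 = 32 assignments to the other variables satisfy what remains.
With P = False, by the same count on the reduced clause set, 0 assignments work.
(One model: P=T, Q=F, R=F, S=T, T=F, U=T.)
Total: 3 + 0 = 3.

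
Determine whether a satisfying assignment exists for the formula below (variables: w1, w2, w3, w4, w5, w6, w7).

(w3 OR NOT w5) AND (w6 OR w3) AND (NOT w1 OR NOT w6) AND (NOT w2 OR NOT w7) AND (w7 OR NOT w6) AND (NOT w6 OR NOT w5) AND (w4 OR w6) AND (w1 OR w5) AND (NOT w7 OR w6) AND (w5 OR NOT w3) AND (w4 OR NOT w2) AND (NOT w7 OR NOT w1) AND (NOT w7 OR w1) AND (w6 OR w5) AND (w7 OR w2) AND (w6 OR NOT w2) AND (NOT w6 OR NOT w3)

Unsatisfiable

Case w3 = true:
The clause (w5) is unit, so w5 = true.
The clause (NOT w6) is unit, so w6 = false.
The clause (w4) is unit, so w4 = true.
The clause (NOT w7) is unit, so w7 = false.
The clause (w2) is unit, so w2 = true.
But (NOT w2) is also a unit clause — contradiction.
Backtrack on w3: now try w3 = false.
The clause (NOT w5) is unit, so w5 = false.
The clause (w6) is unit, so w6 = true.
The clause (NOT w1) is unit, so w1 = false.
But (w1) is also a unit clause — contradiction.
Neither w3 = true nor w3 = false works.
No assignment satisfies every clause.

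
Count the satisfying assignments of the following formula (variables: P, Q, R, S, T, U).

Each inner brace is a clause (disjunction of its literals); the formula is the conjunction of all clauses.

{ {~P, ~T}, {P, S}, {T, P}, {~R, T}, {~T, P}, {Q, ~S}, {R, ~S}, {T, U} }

2

There are 2^6 = 64 truth assignments over (P, Q, R, S, T, U).
Split on R. With R = 1, the clauses containing R are satisfied and ~R drops from the rest; 0 of the 2^5 = 32 assignments to the other variables satisfy what remains.
With R = 0, by the same count on the reduced clause set, 2 assignments work.
(One model: P=T, Q=F, R=F, S=F, T=F, U=T.)
Total: 0 + 2 = 2.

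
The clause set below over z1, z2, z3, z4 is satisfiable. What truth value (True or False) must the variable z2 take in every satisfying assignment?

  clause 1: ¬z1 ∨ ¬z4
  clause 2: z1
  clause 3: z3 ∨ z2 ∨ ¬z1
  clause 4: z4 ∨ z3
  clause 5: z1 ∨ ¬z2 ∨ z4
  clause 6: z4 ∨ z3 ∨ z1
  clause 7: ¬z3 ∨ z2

Suppose z2 = False.
From the singleton clause (z1), z1 = True.
From the singleton clause (¬z4), z4 = False.
From the singleton clause (z3), z3 = True.
That conflicts with the unit clause (¬z3).
So every satisfying assignment has z2 = True.

True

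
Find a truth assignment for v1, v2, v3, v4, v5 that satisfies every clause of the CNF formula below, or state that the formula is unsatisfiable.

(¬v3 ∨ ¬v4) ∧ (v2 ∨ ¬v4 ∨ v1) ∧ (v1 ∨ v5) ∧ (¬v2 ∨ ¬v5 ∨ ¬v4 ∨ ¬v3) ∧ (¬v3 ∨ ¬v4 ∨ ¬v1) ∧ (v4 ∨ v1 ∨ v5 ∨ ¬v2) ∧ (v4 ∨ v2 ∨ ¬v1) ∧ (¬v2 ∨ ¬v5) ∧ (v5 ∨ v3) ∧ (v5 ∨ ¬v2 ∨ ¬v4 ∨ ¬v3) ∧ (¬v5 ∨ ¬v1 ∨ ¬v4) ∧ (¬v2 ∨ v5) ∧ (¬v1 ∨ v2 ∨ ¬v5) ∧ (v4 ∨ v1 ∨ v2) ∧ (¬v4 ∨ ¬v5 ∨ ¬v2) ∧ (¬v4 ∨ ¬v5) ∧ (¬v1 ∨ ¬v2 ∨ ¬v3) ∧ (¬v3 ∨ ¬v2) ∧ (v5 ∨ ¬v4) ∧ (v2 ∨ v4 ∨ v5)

Try v3 = False.
(v5) alone gives v5 = True.
(¬v2) alone gives v2 = False.
(¬v1) alone gives v1 = False.
(¬v4) alone gives v4 = False.
But (v4) is also a unit clause — contradiction.
Backtrack on v3: now try v3 = True.
(¬v4) alone gives v4 = False.
(¬v2) alone gives v2 = False.
(¬v1) alone gives v1 = False.
But (v1) is also a unit clause — contradiction.
Either choice for v3 ends in contradiction.

UNSATISFIABLE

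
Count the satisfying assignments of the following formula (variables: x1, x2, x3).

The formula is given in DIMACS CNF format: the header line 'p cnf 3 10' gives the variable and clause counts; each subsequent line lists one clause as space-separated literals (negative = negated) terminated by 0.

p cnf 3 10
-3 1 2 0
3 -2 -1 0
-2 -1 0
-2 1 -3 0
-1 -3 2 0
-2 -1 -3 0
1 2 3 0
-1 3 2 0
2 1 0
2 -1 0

1

There are 2^3 = 8 truth assignments over (x1, x2, x3).
Check each against the 10 clauses (columns in the order x1, x2, x3):
  F F F  ✗ fails (x1 ∨ x2 ∨ x3)
  F F T  ✗ fails (¬x3 ∨ x1 ∨ x2)
  F T F  ✓ satisfies all
  F T T  ✗ fails (¬x2 ∨ x1 ∨ ¬x3)
  T F F  ✗ fails (¬x1 ∨ x3 ∨ x2)
  T F T  ✗ fails (¬x1 ∨ ¬x3 ∨ x2)
  T T F  ✗ fails (x3 ∨ ¬x2 ∨ ¬x1)
  T T T  ✗ fails (¬x2 ∨ ¬x1)
1 of the 8 rows is a model.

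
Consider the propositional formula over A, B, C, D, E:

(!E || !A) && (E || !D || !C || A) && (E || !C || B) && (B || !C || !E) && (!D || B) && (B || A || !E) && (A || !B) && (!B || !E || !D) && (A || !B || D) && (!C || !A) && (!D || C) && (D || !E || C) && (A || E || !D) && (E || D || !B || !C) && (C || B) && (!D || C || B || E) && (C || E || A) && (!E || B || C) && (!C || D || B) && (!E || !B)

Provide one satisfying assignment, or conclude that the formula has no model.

Try E = false.
Try C = false.
From the singleton clause (!D), D = false.
From the singleton clause (B), B = true.
From the singleton clause (A), A = true.
This assignment satisfies each clause.

A=true, B=true, C=false, D=false, E=false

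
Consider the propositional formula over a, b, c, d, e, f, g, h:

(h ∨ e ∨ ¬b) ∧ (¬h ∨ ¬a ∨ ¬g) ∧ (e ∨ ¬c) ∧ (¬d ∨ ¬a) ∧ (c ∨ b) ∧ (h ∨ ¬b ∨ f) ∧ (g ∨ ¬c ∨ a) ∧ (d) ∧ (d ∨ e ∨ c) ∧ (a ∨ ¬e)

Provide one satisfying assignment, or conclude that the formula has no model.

a ↦ False,  b ↦ True,  c ↦ False,  d ↦ True,  e ↦ False,  f ↦ False,  g ↦ True,  h ↦ True

From the singleton clause (d), d = True.
From the singleton clause (¬a), a = False.
From the singleton clause (¬e), e = False.
From the singleton clause (¬c), c = False.
From the singleton clause (b), b = True.
From the singleton clause (h), h = True.
Every clause is now satisfied; f, g are unconstrained.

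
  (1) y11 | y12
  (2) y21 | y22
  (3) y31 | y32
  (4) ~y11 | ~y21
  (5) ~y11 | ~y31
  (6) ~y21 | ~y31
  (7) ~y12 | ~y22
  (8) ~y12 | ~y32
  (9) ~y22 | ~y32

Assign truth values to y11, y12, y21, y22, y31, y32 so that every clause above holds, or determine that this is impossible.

UNSATISFIABLE

Branch on y11: set y11 = 1.
From the singleton clause (~y21), y21 = 0.
From the singleton clause (y22), y22 = 1.
From the singleton clause (~y31), y31 = 0.
From the singleton clause (y32), y32 = 1.
Now (~y32) is unsatisfied and unit — conflict.
Backtrack on y11: now try y11 = 0.
From the singleton clause (y12), y12 = 1.
From the singleton clause (~y22), y22 = 0.
From the singleton clause (y21), y21 = 1.
From the singleton clause (~y31), y31 = 0.
From the singleton clause (y32), y32 = 1.
Now (~y32) is unsatisfied and unit — conflict.
Neither y11 = 1 nor y11 = 0 works.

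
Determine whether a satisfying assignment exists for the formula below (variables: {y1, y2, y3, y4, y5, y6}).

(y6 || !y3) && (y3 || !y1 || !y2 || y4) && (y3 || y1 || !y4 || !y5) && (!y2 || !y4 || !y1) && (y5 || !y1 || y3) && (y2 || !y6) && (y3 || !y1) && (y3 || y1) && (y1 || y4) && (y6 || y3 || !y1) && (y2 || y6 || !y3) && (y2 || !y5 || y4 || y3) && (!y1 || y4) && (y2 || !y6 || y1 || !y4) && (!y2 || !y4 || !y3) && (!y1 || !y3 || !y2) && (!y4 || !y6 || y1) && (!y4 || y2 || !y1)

No, unsatisfiable

Try y6 = true.
(y2) alone gives y2 = true.
Try y4 = false.
(y1) alone gives y1 = true.
But (!y1) is also a unit clause — contradiction.
Undo y4 and try y4 = true.
(!y1) alone gives y1 = false.
But (y1) is also a unit clause — contradiction.
Either choice for y4 ends in contradiction.
Undo y6 and try y6 = false.
(!y3) alone gives y3 = false.
(!y1) alone gives y1 = false.
But (y1) is also a unit clause — contradiction.
Either choice for y6 ends in contradiction.
No assignment satisfies every clause.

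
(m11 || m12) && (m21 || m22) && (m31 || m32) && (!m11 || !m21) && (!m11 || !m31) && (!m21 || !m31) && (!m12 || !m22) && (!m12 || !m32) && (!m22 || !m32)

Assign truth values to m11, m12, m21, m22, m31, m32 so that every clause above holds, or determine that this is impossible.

Suppose m11 = true.
Unit clause (!m21) forces m21 = false.
Unit clause (m22) forces m22 = true.
Unit clause (!m31) forces m31 = false.
Unit clause (m32) forces m32 = true.
But (!m32) is also a unit clause — contradiction.
Backtrack on m11: now try m11 = false.
Unit clause (m12) forces m12 = true.
Unit clause (!m22) forces m22 = false.
Unit clause (m21) forces m21 = true.
Unit clause (!m31) forces m31 = false.
Unit clause (m32) forces m32 = true.
But (!m32) is also a unit clause — contradiction.
Neither m11 = true nor m11 = false works.

UNSATISFIABLE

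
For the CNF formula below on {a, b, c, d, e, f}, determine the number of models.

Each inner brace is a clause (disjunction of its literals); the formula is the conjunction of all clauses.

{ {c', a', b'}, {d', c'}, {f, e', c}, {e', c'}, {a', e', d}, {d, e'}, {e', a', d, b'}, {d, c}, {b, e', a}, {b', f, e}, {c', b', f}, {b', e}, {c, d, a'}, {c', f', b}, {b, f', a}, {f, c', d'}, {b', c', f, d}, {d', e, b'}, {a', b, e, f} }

There are 2^6 = 64 truth assignments over (a, b, c, d, e, f).
Split on d. With d = 1, the clauses containing d are satisfied and d' drops from the rest; 5 of the 2^5 = 32 assignments to the other variables satisfy what remains.
With d = 0, by the same count on the reduced clause set, 1 assignment works.
(One model: a=F, b=F, c=F, d=T, e=F, f=F.)
Total: 5 + 1 = 6.

6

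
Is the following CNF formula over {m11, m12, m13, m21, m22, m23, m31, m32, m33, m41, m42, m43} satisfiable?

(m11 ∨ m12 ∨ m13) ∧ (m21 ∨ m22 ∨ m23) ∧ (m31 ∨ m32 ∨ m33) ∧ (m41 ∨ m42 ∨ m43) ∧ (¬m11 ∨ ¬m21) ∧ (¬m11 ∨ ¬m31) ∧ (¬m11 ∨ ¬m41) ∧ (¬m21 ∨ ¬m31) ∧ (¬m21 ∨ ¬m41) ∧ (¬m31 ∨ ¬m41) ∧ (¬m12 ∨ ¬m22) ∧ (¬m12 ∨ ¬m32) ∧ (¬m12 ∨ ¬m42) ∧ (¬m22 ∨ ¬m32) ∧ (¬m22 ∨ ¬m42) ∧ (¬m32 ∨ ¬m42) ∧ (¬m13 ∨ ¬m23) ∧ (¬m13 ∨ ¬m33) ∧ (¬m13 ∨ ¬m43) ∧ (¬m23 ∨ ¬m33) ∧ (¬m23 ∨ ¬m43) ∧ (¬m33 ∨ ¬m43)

Unsatisfiable

Case m11 = False:
Case m12 = True:
From the singleton clause (¬m22), m22 = False.
From the singleton clause (¬m32), m32 = False.
From the singleton clause (¬m42), m42 = False.
Case m21 = True:
From the singleton clause (¬m31), m31 = False.
From the singleton clause (m33), m33 = True.
From the singleton clause (¬m41), m41 = False.
From the singleton clause (m43), m43 = True.
But (¬m43) is also a unit clause — contradiction.
So m21 must be the other value — set m21 = False.
From the singleton clause (m23), m23 = True.
From the singleton clause (¬m13), m13 = False.
From the singleton clause (¬m33), m33 = False.
From the singleton clause (m31), m31 = True.
From the singleton clause (¬m41), m41 = False.
From the singleton clause (m43), m43 = True.
But (¬m43) is also a unit clause — contradiction.
Either choice for m21 ends in contradiction.
So m12 must be the other value — set m12 = False.
From the singleton clause (m13), m13 = True.
From the singleton clause (¬m23), m23 = False.
From the singleton clause (¬m33), m33 = False.
From the singleton clause (¬m43), m43 = False.
Case m21 = True:
From the singleton clause (¬m31), m31 = False.
From the singleton clause (m32), m32 = True.
From the singleton clause (¬m41), m41 = False.
From the singleton clause (m42), m42 = True.
But (¬m42) is also a unit clause — contradiction.
So m21 must be the other value — set m21 = False.
From the singleton clause (m22), m22 = True.
From the singleton clause (¬m32), m32 = False.
From the singleton clause (m31), m31 = True.
From the singleton clause (¬m41), m41 = False.
From the singleton clause (m42), m42 = True.
But (¬m42) is also a unit clause — contradiction.
Either choice for m21 ends in contradiction.
Either choice for m12 ends in contradiction.
So m11 must be the other value — set m11 = True.
From the singleton clause (¬m21), m21 = False.
From the singleton clause (¬m31), m31 = False.
From the singleton clause (¬m41), m41 = False.
Case m22 = True:
From the singleton clause (¬m12), m12 = False.
From the singleton clause (¬m32), m32 = False.
From the singleton clause (m33), m33 = True.
From the singleton clause (¬m42), m42 = False.
From the singleton clause (m43), m43 = True.
But (¬m43) is also a unit clause — contradiction.
So m22 must be the other value — set m22 = False.
From the singleton clause (m23), m23 = True.
From the singleton clause (¬m13), m13 = False.
From the singleton clause (¬m33), m33 = False.
From the singleton clause (m32), m32 = True.
From the singleton clause (¬m12), m12 = False.
From the singleton clause (¬m42), m42 = False.
From the singleton clause (m43), m43 = True.
But (¬m43) is also a unit clause — contradiction.
Either choice for m22 ends in contradiction.
Either choice for m11 ends in contradiction.
No assignment satisfies every clause.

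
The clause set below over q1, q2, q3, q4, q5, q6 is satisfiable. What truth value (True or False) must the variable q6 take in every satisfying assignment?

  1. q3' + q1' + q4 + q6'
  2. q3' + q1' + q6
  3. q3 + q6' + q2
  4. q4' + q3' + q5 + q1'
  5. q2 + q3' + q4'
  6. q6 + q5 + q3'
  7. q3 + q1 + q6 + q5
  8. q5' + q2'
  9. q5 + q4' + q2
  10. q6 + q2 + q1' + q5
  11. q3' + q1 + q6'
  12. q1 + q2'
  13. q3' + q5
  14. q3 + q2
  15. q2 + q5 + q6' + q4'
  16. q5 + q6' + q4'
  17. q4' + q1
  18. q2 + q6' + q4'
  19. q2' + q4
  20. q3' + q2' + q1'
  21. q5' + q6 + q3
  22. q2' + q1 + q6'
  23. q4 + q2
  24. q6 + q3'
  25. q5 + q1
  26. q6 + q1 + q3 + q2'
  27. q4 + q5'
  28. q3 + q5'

False

Suppose q6 = 1.
Suppose q3 = 1.
From the singleton clause (q1), q1 = 1.
From the singleton clause (q4), q4 = 1.
From the singleton clause (q5), q5 = 1.
From the singleton clause (q2), q2 = 1.
That conflicts with the unit clause (q2').
Backtrack on q3: now try q3 = 0.
From the singleton clause (q2), q2 = 1.
From the singleton clause (q5'), q5 = 0.
From the singleton clause (q1), q1 = 1.
From the singleton clause (q4'), q4 = 0.
That conflicts with the unit clause (q4).
Neither q3 = 1 nor q3 = 0 works.
So every satisfying assignment has q6 = False.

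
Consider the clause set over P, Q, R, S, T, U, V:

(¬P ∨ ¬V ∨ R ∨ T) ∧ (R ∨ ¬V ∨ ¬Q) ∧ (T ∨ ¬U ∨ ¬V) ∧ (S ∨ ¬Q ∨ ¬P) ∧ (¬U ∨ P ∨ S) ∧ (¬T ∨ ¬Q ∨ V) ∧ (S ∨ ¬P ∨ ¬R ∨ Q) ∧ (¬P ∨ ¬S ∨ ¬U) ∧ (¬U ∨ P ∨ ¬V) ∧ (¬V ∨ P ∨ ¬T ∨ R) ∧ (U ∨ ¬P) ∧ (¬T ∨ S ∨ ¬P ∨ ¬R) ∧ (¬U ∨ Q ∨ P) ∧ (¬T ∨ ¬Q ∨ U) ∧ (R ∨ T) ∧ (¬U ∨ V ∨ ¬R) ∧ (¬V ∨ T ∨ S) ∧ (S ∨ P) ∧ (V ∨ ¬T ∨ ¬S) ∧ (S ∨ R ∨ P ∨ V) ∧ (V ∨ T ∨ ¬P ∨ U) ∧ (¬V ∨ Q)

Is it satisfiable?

Case U = False:
The clause (¬P) is unit, so P = False.
The clause (S) is unit, so S = True.
Case T = False:
The clause (R) is unit, so R = True.
Case V = True:
The clause (Q) is unit, so Q = True.
Every clause now holds.
A satisfying assignment: P ↦ False; Q ↦ True; R ↦ True; S ↦ True; T ↦ False; U ↦ False; V ↦ True.

Satisfiable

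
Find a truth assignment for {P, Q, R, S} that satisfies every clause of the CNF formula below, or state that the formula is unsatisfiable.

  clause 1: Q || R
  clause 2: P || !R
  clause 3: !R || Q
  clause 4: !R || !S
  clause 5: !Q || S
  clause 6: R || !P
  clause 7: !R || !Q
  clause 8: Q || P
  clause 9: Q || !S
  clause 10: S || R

P ↦ false; Q ↦ true; R ↦ false; S ↦ true

Suppose Q = true.
(S) alone gives S = true.
(!R) alone gives R = false.
(!P) alone gives P = false.
Every clause now holds.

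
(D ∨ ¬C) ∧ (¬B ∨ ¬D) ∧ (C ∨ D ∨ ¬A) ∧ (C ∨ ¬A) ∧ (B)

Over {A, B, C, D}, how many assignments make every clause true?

1

There are 2^4 = 16 truth assignments over (A, B, C, D).
Check each against the 5 clauses (columns in the order A, B, C, D):
  F F F F  ✗ fails (B)
  F F F T  ✗ fails (B)
  F F T F  ✗ fails (D ∨ ¬C)
  F F T T  ✗ fails (B)
  F T F F  ✓ satisfies all
  F T F T  ✗ fails (¬B ∨ ¬D)
  F T T F  ✗ fails (D ∨ ¬C)
  F T T T  ✗ fails (¬B ∨ ¬D)
  T F F F  ✗ fails (C ∨ D ∨ ¬A)
  T F F T  ✗ fails (C ∨ ¬A)
  T F T F  ✗ fails (D ∨ ¬C)
  T F T T  ✗ fails (B)
  T T F F  ✗ fails (C ∨ D ∨ ¬A)
  T T F T  ✗ fails (¬B ∨ ¬D)
  T T T F  ✗ fails (D ∨ ¬C)
  T T T T  ✗ fails (¬B ∨ ¬D)
1 of the 16 rows is a model.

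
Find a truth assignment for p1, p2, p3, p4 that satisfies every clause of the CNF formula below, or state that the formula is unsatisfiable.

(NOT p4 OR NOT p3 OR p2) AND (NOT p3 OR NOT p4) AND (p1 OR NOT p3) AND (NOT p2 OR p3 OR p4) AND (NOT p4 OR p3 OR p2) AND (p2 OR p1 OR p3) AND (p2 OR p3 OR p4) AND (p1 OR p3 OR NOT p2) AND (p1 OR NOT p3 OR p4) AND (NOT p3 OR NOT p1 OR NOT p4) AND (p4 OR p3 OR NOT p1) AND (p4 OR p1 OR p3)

p1: true; p2: true; p3: true; p4: false

Branch on p3: set p3 = true.
(NOT p4) alone gives p4 = false.
(p1) alone gives p1 = true.
No clause remains; p2 is free.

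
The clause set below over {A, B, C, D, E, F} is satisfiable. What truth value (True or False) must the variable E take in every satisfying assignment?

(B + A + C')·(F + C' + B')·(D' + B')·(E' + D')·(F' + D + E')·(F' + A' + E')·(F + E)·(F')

True

Suppose E = 0.
The clause (F) is unit, so F = 1.
That conflicts with the unit clause (F').
So every satisfying assignment has E = True.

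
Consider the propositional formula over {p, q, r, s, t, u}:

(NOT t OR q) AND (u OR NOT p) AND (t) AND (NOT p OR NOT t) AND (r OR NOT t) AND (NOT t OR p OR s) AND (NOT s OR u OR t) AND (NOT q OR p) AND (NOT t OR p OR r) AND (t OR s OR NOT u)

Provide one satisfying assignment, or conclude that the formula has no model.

The clause (t) is unit, so t = true.
The clause (q) is unit, so q = true.
The clause (NOT p) is unit, so p = false.
That conflicts with the unit clause (p).

UNSATISFIABLE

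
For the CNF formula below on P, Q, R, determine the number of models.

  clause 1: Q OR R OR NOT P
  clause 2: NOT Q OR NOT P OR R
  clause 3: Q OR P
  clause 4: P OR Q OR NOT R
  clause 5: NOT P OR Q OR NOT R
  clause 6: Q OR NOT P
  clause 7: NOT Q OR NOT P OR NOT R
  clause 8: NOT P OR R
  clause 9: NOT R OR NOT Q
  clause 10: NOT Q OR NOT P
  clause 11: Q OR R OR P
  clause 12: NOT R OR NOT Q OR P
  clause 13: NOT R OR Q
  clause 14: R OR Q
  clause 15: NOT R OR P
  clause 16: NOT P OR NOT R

1

There are 2^3 = 8 truth assignments over (P, Q, R).
Check each against the 16 clauses (columns in the order P, Q, R):
  F F F  ✗ fails (Q OR P)
  F F T  ✗ fails (Q OR P)
  F T F  ✓ satisfies all
  F T T  ✗ fails (NOT R OR NOT Q)
  T F F  ✗ fails (Q OR R OR NOT P)
  T F T  ✗ fails (NOT P OR Q OR NOT R)
  T T F  ✗ fails (NOT Q OR NOT P OR R)
  T T T  ✗ fails (NOT Q OR NOT P OR NOT R)
1 of the 8 rows is a model.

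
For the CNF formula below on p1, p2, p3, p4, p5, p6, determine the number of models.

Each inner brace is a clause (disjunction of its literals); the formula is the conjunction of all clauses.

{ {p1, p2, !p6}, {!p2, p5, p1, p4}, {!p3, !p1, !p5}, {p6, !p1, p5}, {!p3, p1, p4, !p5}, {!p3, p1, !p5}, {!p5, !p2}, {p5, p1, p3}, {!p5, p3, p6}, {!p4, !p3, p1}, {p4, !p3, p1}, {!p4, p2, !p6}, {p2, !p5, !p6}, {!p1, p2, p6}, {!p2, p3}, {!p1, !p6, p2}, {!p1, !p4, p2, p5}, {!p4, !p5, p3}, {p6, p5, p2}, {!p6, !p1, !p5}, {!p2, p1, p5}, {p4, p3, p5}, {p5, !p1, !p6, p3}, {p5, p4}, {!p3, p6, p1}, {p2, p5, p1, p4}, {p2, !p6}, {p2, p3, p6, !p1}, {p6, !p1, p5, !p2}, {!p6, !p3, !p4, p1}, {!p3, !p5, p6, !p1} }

1

There are 2^6 = 64 truth assignments over (p1, p2, p3, p4, p5, p6).
Split on p2. With p2 = true, the clauses containing p2 are satisfied and !p2 drops from the rest; 1 of the 2^5 = 32 assignments to the other variables satisfy what remains.
With p2 = false, by the same count on the reduced clause set, 0 assignments work.
Total: 1 + 0 = 1.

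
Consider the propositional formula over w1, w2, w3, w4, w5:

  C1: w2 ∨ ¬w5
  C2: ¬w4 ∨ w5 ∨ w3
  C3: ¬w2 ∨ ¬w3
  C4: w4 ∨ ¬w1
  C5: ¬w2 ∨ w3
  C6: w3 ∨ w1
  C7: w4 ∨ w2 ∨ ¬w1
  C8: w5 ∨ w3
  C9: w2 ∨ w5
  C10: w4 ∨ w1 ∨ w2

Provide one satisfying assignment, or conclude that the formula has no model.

UNSATISFIABLE

Try w2 = True.
The clause (¬w3) is unit, so w3 = False.
That conflicts with the unit clause (w3).
Backtrack on w2: now try w2 = False.
The clause (¬w5) is unit, so w5 = False.
That conflicts with the unit clause (w5).
Both values of w2 lead to a conflict.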